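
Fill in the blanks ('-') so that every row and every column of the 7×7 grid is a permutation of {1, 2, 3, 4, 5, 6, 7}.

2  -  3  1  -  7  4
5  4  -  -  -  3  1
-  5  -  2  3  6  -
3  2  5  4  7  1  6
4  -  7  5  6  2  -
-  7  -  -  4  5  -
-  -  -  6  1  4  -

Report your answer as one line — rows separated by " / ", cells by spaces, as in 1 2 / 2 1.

2 6 3 1 5 7 4 / 5 4 6 7 2 3 1 / 1 5 4 2 3 6 7 / 3 2 5 4 7 1 6 / 4 1 7 5 6 2 3 / 6 7 1 3 4 5 2 / 7 3 2 6 1 4 5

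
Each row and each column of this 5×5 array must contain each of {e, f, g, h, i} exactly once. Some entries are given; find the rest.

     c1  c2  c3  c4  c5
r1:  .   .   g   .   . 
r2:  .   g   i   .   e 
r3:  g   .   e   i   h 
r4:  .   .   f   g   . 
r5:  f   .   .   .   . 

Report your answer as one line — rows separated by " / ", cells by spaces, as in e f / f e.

i e g h f / h g i f e / g f e i h / e h f g i / f i h e g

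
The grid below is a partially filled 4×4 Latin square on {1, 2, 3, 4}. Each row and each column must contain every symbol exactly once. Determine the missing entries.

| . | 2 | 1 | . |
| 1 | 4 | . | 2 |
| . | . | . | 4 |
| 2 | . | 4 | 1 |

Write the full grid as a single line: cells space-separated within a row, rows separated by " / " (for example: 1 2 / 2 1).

4 2 1 3 / 1 4 3 2 / 3 1 2 4 / 2 3 4 1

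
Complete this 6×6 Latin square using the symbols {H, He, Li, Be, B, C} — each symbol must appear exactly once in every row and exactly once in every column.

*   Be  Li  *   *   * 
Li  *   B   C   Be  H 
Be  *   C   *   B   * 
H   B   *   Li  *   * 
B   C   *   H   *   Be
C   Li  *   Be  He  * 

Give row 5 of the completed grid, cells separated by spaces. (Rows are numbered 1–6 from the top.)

B C He H Li Be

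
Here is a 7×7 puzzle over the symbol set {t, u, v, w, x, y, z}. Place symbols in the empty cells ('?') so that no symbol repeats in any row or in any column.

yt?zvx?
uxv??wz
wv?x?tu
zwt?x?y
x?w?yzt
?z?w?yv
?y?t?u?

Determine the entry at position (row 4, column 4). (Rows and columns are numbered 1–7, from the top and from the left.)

(r1,c3): row 1 has {t,v,x,y,z}; column 3 has {t,v,w}, so it must be u.
(r1,c7): row 1 has {t,u,v,x,y,z}; column 7 has {t,u,v,y,z}, so it must be w.
(r2,c4): row 2 has {u,v,w,x,z}; column 4 has {t,w,x,z}, so it must be y.
(r2,c5): row 2 has {u,v,w,x,y,z}; column 5 has {v,x,y}, so it must be t.
(r3,c5): row 3 has {t,u,v,w,x}; column 5 has {t,v,x,y}, so it must be z.
(r4,c6): row 4 has {t,w,x,y,z}; column 6 has {t,u,w,x,y,z}, so it must be v.
(r5,c2): row 5 has {t,w,x,y,z}; column 2 has {t,v,w,x,y,z}, so it must be u.
(r5,c4): row 5 has {t,u,w,x,y,z}; column 4 has {t,w,x,y,z}, so it must be v.
(r6,c1): row 6 has {v,w,y,z}; column 1 has {u,w,x,y,z}, so it must be t.
(r6,c3): row 6 has {t,v,w,y,z}; column 3 has {t,u,v,w}, so it must be x.
(r6,c5): row 6 has {t,v,w,x,y,z}; column 5 has {t,v,x,y,z}, so it must be u.
(r7,c1): row 7 has {t,u,y}; column 1 has {t,u,w,x,y,z}, so it must be v.
(r7,c3): row 7 has {t,u,v,y}; column 3 has {t,u,v,w,x}, so it must be z.
(r7,c5): row 7 has {t,u,v,y,z}; column 5 has {t,u,v,x,y,z}, so it must be w.
(r7,c7): row 7 has {t,u,v,w,y,z}; column 7 has {t,u,v,w,y,z}, so it must be x.
(r3,c3): row 3 has {t,u,v,w,x,z}; column 3 has {t,u,v,w,x,z}, so it must be y.
(r4,c4): row 4 has {t,v,w,x,y,z}; column 4 has {t,v,w,x,y,z}, so it must be u.

u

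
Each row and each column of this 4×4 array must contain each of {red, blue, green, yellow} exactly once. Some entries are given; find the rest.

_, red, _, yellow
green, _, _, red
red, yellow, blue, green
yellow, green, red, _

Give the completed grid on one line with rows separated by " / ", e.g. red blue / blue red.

blue red green yellow / green blue yellow red / red yellow blue green / yellow green red blue

(r1,c1) = blue
(r1,c3) = green
(r2,c2) = blue
(r2,c3) = yellow
(r4,c4) = blue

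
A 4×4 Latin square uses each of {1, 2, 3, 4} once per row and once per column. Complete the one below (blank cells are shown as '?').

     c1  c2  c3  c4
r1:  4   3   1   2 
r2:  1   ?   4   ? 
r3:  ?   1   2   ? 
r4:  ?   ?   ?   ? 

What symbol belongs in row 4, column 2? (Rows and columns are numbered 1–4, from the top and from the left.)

(r2,c2) = 2
(r2,c4) = 3
(r3,c1) = 3
(r3,c4) = 4
(r4,c1) = 2
(r4,c2) = 4

4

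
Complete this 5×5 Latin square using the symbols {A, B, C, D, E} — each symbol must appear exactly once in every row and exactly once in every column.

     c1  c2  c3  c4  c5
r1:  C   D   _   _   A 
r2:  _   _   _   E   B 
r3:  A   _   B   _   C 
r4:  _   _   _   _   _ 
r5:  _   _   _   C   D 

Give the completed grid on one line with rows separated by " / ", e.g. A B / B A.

row 1 has {A,C,D}; column 3 has {B} — only E is left for (r1,c3).
row 1 has {A,C,D,E}; column 4 has {C,E} — only B is left for (r1,c4).
row 2 has {B,E}; column 1 has {A,C} — only D is left for (r2,c1).
row 3 has {A,B,C}; column 2 has {D} — only E is left for (r3,c2).
row 3 has {A,B,C,E}; column 4 has {B,C,E} — only D is left for (r3,c4).
row 4 is empty so far; column 4 has {B,C,D,E} — only A is left for (r4,c4).
row 4 has {A}; column 5 has {A,B,C,D} — only E is left for (r4,c5).
row 5 has {C,D}; column 3 has {B,E} — only A is left for (r5,c3).
row 2 has {B,D,E}; column 3 has {A,B,E} — only C is left for (r2,c3).
row 4 has {A,E}; column 1 has {A,C,D} — only B is left for (r4,c1).
row 4 has {A,B,E}; column 2 has {D,E} — only C is left for (r4,c2).
row 4 has {A,B,C,E}; column 3 has {A,B,C,E} — only D is left for (r4,c3).
row 5 has {A,C,D}; column 1 has {A,B,C,D} — only E is left for (r5,c1).
row 5 has {A,C,D,E}; column 2 has {C,D,E} — only B is left for (r5,c2).
row 2 has {B,C,D,E}; column 2 has {B,C,D,E} — only A is left for (r2,c2).

C D E B A / D A C E B / A E B D C / B C D A E / E B A C D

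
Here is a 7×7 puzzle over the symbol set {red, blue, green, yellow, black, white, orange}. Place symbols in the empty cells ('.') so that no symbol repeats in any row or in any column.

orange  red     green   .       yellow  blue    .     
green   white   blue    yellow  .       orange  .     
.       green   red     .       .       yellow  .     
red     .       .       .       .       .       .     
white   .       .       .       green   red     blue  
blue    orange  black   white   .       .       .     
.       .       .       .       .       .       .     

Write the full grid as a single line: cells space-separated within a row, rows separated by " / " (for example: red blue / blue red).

(r1,c4) = black
(r1,c7) = white
(r3,c1) = black
(r3,c7) = orange
(r5,c4) = orange
(r6,c5) = red
(r6,c6) = green
(r6,c7) = yellow
(r7,c1) = yellow
(r2,c5) = black
(r2,c7) = red
(r3,c4) = blue
(r3,c5) = white
(r4,c4) = green
(r4,c7) = black
(r5,c3) = yellow
(r7,c4) = red
(r7,c7) = green
(r4,c6) = white
(r5,c2) = black
(r7,c2) = blue
(r7,c5) = orange
(r7,c6) = black
(r4,c2) = yellow
(r4,c3) = orange
(r4,c5) = blue
(r7,c3) = white

orange red green black yellow blue white / green white blue yellow black orange red / black green red blue white yellow orange / red yellow orange green blue white black / white black yellow orange green red blue / blue orange black white red green yellow / yellow blue white red orange black green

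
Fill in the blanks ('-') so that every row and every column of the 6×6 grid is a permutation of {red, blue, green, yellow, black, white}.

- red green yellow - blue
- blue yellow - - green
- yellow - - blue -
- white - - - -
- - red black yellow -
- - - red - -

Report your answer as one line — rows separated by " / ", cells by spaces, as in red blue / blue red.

At row 2, column 4: row 2 has {blue,green,yellow}; column 4 has {red,yellow,black}; that leaves white.
At row 3, column 4: row 3 has {blue,yellow}; column 4 has {red,yellow,black,white}; that leaves green.
At row 4, column 4: row 4 has {white}; column 4 has {red,green,yellow,black,white}; that leaves blue.
At row 5, column 2: row 5 has {red,yellow,black}; column 2 has {red,blue,yellow,white}; that leaves green.
At row 5, column 6: row 5 has {red,green,yellow,black}; column 6 has {blue,green}; that leaves white.
At row 6, column 2: row 6 has {red}; column 2 has {red,blue,green,yellow,white}; that leaves black.
At row 6, column 6: row 6 has {red,black}; column 6 has {blue,green,white}; that leaves yellow.
At row 4, column 3: row 4 has {blue,white}; column 3 has {red,green,yellow}; that leaves black.
At row 4, column 6: row 4 has {blue,black,white}; column 6 has {blue,green,yellow,white}; that leaves red.
At row 5, column 1: row 5 has {red,green,yellow,black,white}; column 1 is empty so far; that leaves blue.
At row 3, column 3: row 3 has {blue,green,yellow}; column 3 has {red,green,yellow,black}; that leaves white.
At row 3, column 6: row 3 has {blue,green,yellow,white}; column 6 has {red,blue,green,yellow,white}; that leaves black.
At row 4, column 5: row 4 has {red,blue,black,white}; column 5 has {blue,yellow}; that leaves green.
At row 6, column 3: row 6 has {red,yellow,black}; column 3 has {red,green,yellow,black,white}; that leaves blue.
At row 6, column 5: row 6 has {red,blue,yellow,black}; column 5 has {blue,green,yellow}; that leaves white.
At row 1, column 5: row 1 has {red,blue,green,yellow}; column 5 has {blue,green,yellow,white}; that leaves black.
At row 2, column 5: row 2 has {blue,green,yellow,white}; column 5 has {blue,green,yellow,black,white}; that leaves red.
At row 3, column 1: row 3 has {blue,green,yellow,black,white}; column 1 has {blue}; that leaves red.
At row 4, column 1: row 4 has {red,blue,green,black,white}; column 1 has {red,blue}; that leaves yellow.
At row 6, column 1: row 6 has {red,blue,yellow,black,white}; column 1 has {red,blue,yellow}; that leaves green.
At row 1, column 1: row 1 has {red,blue,green,yellow,black}; column 1 has {red,blue,green,yellow}; that leaves white.
At row 2, column 1: row 2 has {red,blue,green,yellow,white}; column 1 has {red,blue,green,yellow,white}; that leaves black.

white red green yellow black blue / black blue yellow white red green / red yellow white green blue black / yellow white black blue green red / blue green red black yellow white / green black blue red white yellow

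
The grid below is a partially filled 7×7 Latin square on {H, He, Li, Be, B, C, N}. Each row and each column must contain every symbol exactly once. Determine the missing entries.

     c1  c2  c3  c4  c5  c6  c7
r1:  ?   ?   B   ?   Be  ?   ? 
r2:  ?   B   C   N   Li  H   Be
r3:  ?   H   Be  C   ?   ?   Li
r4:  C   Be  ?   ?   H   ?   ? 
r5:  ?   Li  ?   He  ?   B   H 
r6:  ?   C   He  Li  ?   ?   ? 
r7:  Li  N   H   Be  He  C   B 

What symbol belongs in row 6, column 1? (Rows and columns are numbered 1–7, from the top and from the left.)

H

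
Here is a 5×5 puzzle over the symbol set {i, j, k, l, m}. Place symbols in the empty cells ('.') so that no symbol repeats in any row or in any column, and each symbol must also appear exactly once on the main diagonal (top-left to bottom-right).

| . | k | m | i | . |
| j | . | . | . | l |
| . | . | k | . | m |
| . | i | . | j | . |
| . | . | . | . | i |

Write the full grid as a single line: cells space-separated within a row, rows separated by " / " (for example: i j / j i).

Cell (r1,c1): row 1 has {i,k,m}; column 1 has {j}; the diagonal has {i,j,k} → l.
Cell (r1,c5): row 1 has {i,k,l,m}; column 5 has {i,l,m} → j.
Cell (r2,c2): row 2 has {j,l}; column 2 has {i,k}; the diagonal has {i,j,k,l} → m.
Cell (r2,c3): row 2 has {j,l,m}; column 3 has {k,m} → i.
Cell (r2,c4): row 2 has {i,j,l,m}; column 4 has {i,j} → k.
Cell (r3,c1): row 3 has {k,m}; column 1 has {j,l} → i.
Cell (r3,c4): row 3 has {i,k,m}; column 4 has {i,j,k} → l.
Cell (r4,c3): row 4 has {i,j}; column 3 has {i,k,m} → l.
Cell (r4,c5): row 4 has {i,j,l}; column 5 has {i,j,l,m} → k.
Cell (r5,c3): row 5 has {i}; column 3 has {i,k,l,m} → j.
Cell (r5,c4): row 5 has {i,j}; column 4 has {i,j,k,l} → m.
Cell (r3,c2): row 3 has {i,k,l,m}; column 2 has {i,k,m} → j.
Cell (r4,c1): row 4 has {i,j,k,l}; column 1 has {i,j,l} → m.
Cell (r5,c1): row 5 has {i,j,m}; column 1 has {i,j,l,m} → k.
Cell (r5,c2): row 5 has {i,j,k,m}; column 2 has {i,j,k,m} → l.

l k m i j / j m i k l / i j k l m / m i l j k / k l j m i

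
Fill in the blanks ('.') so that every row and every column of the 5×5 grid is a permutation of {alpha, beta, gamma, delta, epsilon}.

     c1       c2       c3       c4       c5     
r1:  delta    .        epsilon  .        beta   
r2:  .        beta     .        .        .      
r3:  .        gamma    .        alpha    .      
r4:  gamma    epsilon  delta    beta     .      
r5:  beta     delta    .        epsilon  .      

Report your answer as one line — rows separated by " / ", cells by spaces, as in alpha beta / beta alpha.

delta alpha epsilon gamma beta / alpha beta gamma delta epsilon / epsilon gamma beta alpha delta / gamma epsilon delta beta alpha / beta delta alpha epsilon gamma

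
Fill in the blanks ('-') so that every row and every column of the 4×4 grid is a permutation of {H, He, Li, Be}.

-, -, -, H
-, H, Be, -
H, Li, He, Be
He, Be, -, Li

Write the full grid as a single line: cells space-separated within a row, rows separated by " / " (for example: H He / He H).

Be He Li H / Li H Be He / H Li He Be / He Be H Li

Cell (r1,c2): row 1 has {H}; column 2 has {H,Li,Be} → He.
Cell (r1,c3): row 1 has {H,He}; column 3 has {He,Be} → Li.
Cell (r2,c1): row 2 has {H,Be}; column 1 has {H,He} → Li.
Cell (r2,c4): row 2 has {H,Li,Be}; column 4 has {H,Li,Be} → He.
Cell (r4,c3): row 4 has {He,Li,Be}; column 3 has {He,Li,Be} → H.
Cell (r1,c1): row 1 has {H,He,Li}; column 1 has {H,He,Li} → Be.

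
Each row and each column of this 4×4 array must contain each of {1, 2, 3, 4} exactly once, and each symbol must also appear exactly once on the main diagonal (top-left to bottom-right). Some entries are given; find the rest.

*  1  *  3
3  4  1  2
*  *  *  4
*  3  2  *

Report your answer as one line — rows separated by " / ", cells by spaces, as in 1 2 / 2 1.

2 1 4 3 / 3 4 1 2 / 1 2 3 4 / 4 3 2 1

(r1,c1) = 2
(r1,c3) = 4
(r3,c1) = 1
(r3,c2) = 2
(r3,c3) = 3
(r4,c1) = 4
(r4,c4) = 1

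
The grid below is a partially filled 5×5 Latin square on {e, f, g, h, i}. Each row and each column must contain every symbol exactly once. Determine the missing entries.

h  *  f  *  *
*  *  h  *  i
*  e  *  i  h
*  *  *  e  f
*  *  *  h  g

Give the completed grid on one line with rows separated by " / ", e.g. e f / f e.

h i f g e / e g h f i / f e g i h / g h i e f / i f e h g

(r1,c4): row 1 has {f,h}; column 4 has {e,h,i}, so it must be g.
(r1,c5): row 1 has {f,g,h}; column 5 has {f,g,h,i}, so it must be e.
(r2,c4): row 2 has {h,i}; column 4 has {e,g,h,i}, so it must be f.
(r3,c3): row 3 has {e,h,i}; column 3 has {f,h}, so it must be g.
(r4,c3): row 4 has {e,f}; column 3 has {f,g,h}, so it must be i.
(r5,c3): row 5 has {g,h}; column 3 has {f,g,h,i}, so it must be e.
(r1,c2): row 1 has {e,f,g,h}; column 2 has {e}, so it must be i.
(r2,c2): row 2 has {f,h,i}; column 2 has {e,i}, so it must be g.
(r3,c1): row 3 has {e,g,h,i}; column 1 has {h}, so it must be f.
(r4,c1): row 4 has {e,f,i}; column 1 has {f,h}, so it must be g.
(r4,c2): row 4 has {e,f,g,i}; column 2 has {e,g,i}, so it must be h.
(r5,c1): row 5 has {e,g,h}; column 1 has {f,g,h}, so it must be i.
(r5,c2): row 5 has {e,g,h,i}; column 2 has {e,g,h,i}, so it must be f.
(r2,c1): row 2 has {f,g,h,i}; column 1 has {f,g,h,i}, so it must be e.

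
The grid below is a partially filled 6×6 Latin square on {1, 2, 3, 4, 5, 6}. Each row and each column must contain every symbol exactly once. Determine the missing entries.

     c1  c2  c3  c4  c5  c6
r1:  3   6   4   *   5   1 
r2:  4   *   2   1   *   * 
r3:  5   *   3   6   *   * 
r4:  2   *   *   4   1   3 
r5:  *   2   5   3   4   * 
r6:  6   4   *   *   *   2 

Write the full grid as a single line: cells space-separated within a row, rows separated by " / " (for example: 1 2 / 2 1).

(r1,c4) = 2
(r3,c2) = 1
(r3,c5) = 2
(r3,c6) = 4
(r4,c2) = 5
(r4,c3) = 6
(r5,c1) = 1
(r5,c6) = 6
(r6,c3) = 1
(r6,c4) = 5
(r6,c5) = 3
(r2,c2) = 3
(r2,c5) = 6
(r2,c6) = 5

3 6 4 2 5 1 / 4 3 2 1 6 5 / 5 1 3 6 2 4 / 2 5 6 4 1 3 / 1 2 5 3 4 6 / 6 4 1 5 3 2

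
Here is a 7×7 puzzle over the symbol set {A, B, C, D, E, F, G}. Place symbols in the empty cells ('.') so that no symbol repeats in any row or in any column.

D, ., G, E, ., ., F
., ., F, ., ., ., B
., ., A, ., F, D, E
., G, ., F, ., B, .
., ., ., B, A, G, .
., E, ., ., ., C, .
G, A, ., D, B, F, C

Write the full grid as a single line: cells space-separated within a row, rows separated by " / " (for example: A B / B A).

D B G E C A F / A D F C G E B / B C A G F D E / C G D F E B A / E F C B A G D / F E B A D C G / G A E D B F C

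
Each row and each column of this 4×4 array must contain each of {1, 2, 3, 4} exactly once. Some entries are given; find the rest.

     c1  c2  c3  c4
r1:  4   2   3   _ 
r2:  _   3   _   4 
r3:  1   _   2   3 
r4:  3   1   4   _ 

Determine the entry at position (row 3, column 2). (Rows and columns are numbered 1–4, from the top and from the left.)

(r1,c4) = 1
(r2,c1) = 2
(r2,c3) = 1
(r3,c2) = 4

4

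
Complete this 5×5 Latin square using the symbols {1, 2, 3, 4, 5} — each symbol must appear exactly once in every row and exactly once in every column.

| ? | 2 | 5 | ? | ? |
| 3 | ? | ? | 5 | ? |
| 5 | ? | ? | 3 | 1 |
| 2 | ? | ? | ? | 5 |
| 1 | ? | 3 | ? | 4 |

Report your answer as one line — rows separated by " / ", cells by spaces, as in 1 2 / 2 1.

4 2 5 1 3 / 3 1 4 5 2 / 5 4 2 3 1 / 2 3 1 4 5 / 1 5 3 2 4

Cell (r1,c1): row 1 has {2,5}; column 1 has {1,2,3,5} → 4.
Cell (r1,c4): row 1 has {2,4,5}; column 4 has {3,5} → 1.
Cell (r1,c5): row 1 has {1,2,4,5}; column 5 has {1,4,5} → 3.
Cell (r2,c5): row 2 has {3,5}; column 5 has {1,3,4,5} → 2.
Cell (r3,c2): row 3 has {1,3,5}; column 2 has {2} → 4.
Cell (r3,c3): row 3 has {1,3,4,5}; column 3 has {3,5} → 2.
Cell (r4,c4): row 4 has {2,5}; column 4 has {1,3,5} → 4.
Cell (r5,c2): row 5 has {1,3,4}; column 2 has {2,4} → 5.
Cell (r5,c4): row 5 has {1,3,4,5}; column 4 has {1,3,4,5} → 2.
Cell (r2,c2): row 2 has {2,3,5}; column 2 has {2,4,5} → 1.
Cell (r2,c3): row 2 has {1,2,3,5}; column 3 has {2,3,5} → 4.
Cell (r4,c2): row 4 has {2,4,5}; column 2 has {1,2,4,5} → 3.
Cell (r4,c3): row 4 has {2,3,4,5}; column 3 has {2,3,4,5} → 1.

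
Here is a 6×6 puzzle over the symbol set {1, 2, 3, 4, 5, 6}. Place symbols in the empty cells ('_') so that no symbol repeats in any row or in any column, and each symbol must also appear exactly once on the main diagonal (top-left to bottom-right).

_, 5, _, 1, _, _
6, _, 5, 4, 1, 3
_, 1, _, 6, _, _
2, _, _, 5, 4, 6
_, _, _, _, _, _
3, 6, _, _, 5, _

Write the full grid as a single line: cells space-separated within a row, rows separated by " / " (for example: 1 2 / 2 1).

4 5 6 1 3 2 / 6 2 5 4 1 3 / 5 1 3 6 2 4 / 2 3 1 5 4 6 / 1 4 2 3 6 5 / 3 6 4 2 5 1

row 1 has {1,5}; column 1 has {2,3,6}; the diagonal has {5} — only 4 is left for (r1,c1).
row 1 has {1,4,5}; column 6 has {3,6} — only 2 is left for (r1,c6).
row 2 has {1,3,4,5,6}; column 2 has {1,5,6}; the diagonal has {4,5} — only 2 is left for (r2,c2).
row 3 has {1,6}; column 1 has {2,3,4,6} — only 5 is left for (r3,c1).
row 3 has {1,5,6}; column 3 has {5}; the diagonal has {2,4,5} — only 3 is left for (r3,c3).
row 3 has {1,3,5,6}; column 5 has {1,4,5} — only 2 is left for (r3,c5).
row 3 has {1,2,3,5,6}; column 6 has {2,3,6} — only 4 is left for (r3,c6).
row 4 has {2,4,5,6}; column 2 has {1,2,5,6} — only 3 is left for (r4,c2).
row 4 has {2,3,4,5,6}; column 3 has {3,5} — only 1 is left for (r4,c3).
row 5 is empty so far; column 1 has {2,3,4,5,6} — only 1 is left for (r5,c1).
row 5 has {1}; column 2 has {1,2,3,5,6} — only 4 is left for (r5,c2).
row 5 has {1,4}; column 5 has {1,2,4,5}; the diagonal has {2,3,4,5} — only 6 is left for (r5,c5).
row 5 has {1,4,6}; column 6 has {2,3,4,6} — only 5 is left for (r5,c6).
row 6 has {3,5,6}; column 4 has {1,4,5,6} — only 2 is left for (r6,c4).
row 6 has {2,3,5,6}; column 6 has {2,3,4,5,6}; the diagonal has {2,3,4,5,6} — only 1 is left for (r6,c6).
row 1 has {1,2,4,5}; column 3 has {1,3,5} — only 6 is left for (r1,c3).
row 1 has {1,2,4,5,6}; column 5 has {1,2,4,5,6} — only 3 is left for (r1,c5).
row 5 has {1,4,5,6}; column 3 has {1,3,5,6} — only 2 is left for (r5,c3).
row 5 has {1,2,4,5,6}; column 4 has {1,2,4,5,6} — only 3 is left for (r5,c4).
row 6 has {1,2,3,5,6}; column 3 has {1,2,3,5,6} — only 4 is left for (r6,c3).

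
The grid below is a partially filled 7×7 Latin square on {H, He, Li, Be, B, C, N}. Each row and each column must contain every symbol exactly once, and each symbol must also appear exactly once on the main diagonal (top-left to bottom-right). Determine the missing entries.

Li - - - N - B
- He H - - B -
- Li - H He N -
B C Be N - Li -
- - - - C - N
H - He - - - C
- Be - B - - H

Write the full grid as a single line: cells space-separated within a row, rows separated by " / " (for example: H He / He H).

Li H C Be N He B / N He H C Be B Li / C Li B H He N Be / B C Be N H Li He / Be B Li He C H N / H N He Li B Be C / He Be N B Li C H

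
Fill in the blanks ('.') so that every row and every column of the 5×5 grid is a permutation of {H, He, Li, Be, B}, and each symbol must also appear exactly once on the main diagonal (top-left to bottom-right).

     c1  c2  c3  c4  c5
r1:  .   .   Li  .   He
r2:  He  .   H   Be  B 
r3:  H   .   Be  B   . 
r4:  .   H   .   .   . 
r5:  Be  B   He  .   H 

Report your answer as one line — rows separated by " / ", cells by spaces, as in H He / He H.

B Be Li H He / He Li H Be B / H He Be B Li / Li H B He Be / Be B He Li H

At row 1, column 1: row 1 has {He,Li}; column 1 has {H,He,Be}; the diagonal has {H,Be}; that leaves B.
At row 1, column 2: row 1 has {He,Li,B}; column 2 has {H,B}; that leaves Be.
At row 1, column 4: row 1 has {He,Li,Be,B}; column 4 has {Be,B}; that leaves H.
At row 2, column 2: row 2 has {H,He,Be,B}; column 2 has {H,Be,B}; the diagonal has {H,Be,B}; that leaves Li.
At row 3, column 2: row 3 has {H,Be,B}; column 2 has {H,Li,Be,B}; that leaves He.
At row 3, column 5: row 3 has {H,He,Be,B}; column 5 has {H,He,B}; that leaves Li.
At row 4, column 1: row 4 has {H}; column 1 has {H,He,Be,B}; that leaves Li.
At row 4, column 3: row 4 has {H,Li}; column 3 has {H,He,Li,Be}; that leaves B.
At row 4, column 4: row 4 has {H,Li,B}; column 4 has {H,Be,B}; the diagonal has {H,Li,Be,B}; that leaves He.
At row 4, column 5: row 4 has {H,He,Li,B}; column 5 has {H,He,Li,B}; that leaves Be.
At row 5, column 4: row 5 has {H,He,Be,B}; column 4 has {H,He,Be,B}; that leaves Li.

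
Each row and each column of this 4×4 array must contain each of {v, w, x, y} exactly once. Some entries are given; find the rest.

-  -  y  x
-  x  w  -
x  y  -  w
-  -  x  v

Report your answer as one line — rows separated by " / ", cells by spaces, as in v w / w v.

w v y x / v x w y / x y v w / y w x v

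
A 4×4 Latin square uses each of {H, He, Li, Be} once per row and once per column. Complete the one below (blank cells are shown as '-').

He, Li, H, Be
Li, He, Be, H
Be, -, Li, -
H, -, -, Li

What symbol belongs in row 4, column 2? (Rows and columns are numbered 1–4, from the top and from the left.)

Be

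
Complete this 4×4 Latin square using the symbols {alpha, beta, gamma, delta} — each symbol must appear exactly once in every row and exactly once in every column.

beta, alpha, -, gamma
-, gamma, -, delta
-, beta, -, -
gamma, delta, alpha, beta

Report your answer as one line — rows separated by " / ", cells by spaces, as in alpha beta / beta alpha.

beta alpha delta gamma / alpha gamma beta delta / delta beta gamma alpha / gamma delta alpha beta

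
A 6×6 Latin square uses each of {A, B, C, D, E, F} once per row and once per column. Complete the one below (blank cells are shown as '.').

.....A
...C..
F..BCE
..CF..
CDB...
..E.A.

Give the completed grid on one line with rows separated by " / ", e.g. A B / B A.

D C F E B A / E B A C F D / F A D B C E / A E C F D B / C D B A E F / B F E D A C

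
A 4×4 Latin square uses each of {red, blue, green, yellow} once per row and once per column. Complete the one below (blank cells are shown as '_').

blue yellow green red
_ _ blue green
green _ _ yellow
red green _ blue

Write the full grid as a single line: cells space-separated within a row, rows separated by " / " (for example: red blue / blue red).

blue yellow green red / yellow red blue green / green blue red yellow / red green yellow blue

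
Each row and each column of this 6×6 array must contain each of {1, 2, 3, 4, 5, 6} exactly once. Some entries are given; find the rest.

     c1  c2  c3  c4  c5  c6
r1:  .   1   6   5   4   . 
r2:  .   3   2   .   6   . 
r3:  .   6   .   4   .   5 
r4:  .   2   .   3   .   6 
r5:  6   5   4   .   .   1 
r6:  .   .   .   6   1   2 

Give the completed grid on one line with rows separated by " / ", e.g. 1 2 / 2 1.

2 1 6 5 4 3 / 5 3 2 1 6 4 / 1 6 3 4 2 5 / 4 2 1 3 5 6 / 6 5 4 2 3 1 / 3 4 5 6 1 2

At row 1, column 6: row 1 has {1,4,5,6}; column 6 has {1,2,5,6}; that leaves 3.
At row 2, column 4: row 2 has {2,3,6}; column 4 has {3,4,5,6}; that leaves 1.
At row 2, column 6: row 2 has {1,2,3,6}; column 6 has {1,2,3,5,6}; that leaves 4.
At row 4, column 5: row 4 has {2,3,6}; column 5 has {1,4,6}; that leaves 5.
At row 5, column 4: row 5 has {1,4,5,6}; column 4 has {1,3,4,5,6}; that leaves 2.
At row 5, column 5: row 5 has {1,2,4,5,6}; column 5 has {1,4,5,6}; that leaves 3.
At row 6, column 2: row 6 has {1,2,6}; column 2 has {1,2,3,5,6}; that leaves 4.
At row 1, column 1: row 1 has {1,3,4,5,6}; column 1 has {6}; that leaves 2.
At row 2, column 1: row 2 has {1,2,3,4,6}; column 1 has {2,6}; that leaves 5.
At row 3, column 5: row 3 has {4,5,6}; column 5 has {1,3,4,5,6}; that leaves 2.
At row 4, column 3: row 4 has {2,3,5,6}; column 3 has {2,4,6}; that leaves 1.
At row 6, column 1: row 6 has {1,2,4,6}; column 1 has {2,5,6}; that leaves 3.
At row 6, column 3: row 6 has {1,2,3,4,6}; column 3 has {1,2,4,6}; that leaves 5.
At row 3, column 1: row 3 has {2,4,5,6}; column 1 has {2,3,5,6}; that leaves 1.
At row 3, column 3: row 3 has {1,2,4,5,6}; column 3 has {1,2,4,5,6}; that leaves 3.
At row 4, column 1: row 4 has {1,2,3,5,6}; column 1 has {1,2,3,5,6}; that leaves 4.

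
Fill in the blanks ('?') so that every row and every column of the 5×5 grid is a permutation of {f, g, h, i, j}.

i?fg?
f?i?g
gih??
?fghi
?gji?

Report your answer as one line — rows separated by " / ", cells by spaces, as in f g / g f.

i j f g h / f h i j g / g i h f j / j f g h i / h g j i f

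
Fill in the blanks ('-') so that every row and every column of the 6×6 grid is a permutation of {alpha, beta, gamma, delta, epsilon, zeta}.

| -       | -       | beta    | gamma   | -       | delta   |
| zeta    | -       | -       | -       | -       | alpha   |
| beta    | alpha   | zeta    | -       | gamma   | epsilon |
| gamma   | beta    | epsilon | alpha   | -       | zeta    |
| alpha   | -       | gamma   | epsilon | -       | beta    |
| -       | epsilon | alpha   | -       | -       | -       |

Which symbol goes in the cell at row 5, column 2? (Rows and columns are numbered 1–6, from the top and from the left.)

(r1,c1) = epsilon
(r1,c2) = zeta
(r1,c5) = alpha
(r2,c3) = delta
(r2,c4) = beta
(r2,c5) = epsilon
(r3,c4) = delta
(r4,c5) = delta
(r5,c2) = delta

delta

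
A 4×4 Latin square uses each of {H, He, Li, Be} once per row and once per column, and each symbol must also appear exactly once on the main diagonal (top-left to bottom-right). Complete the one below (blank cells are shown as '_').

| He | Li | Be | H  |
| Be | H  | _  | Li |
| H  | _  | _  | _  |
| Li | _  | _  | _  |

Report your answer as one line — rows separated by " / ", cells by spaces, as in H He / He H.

He Li Be H / Be H He Li / H Be Li He / Li He H Be

Cell (r2,c3): row 2 has {H,Li,Be}; column 3 has {Be} → He.
Cell (r3,c3): row 3 has {H}; column 3 has {He,Be}; the diagonal has {H,He} → Li.
Cell (r4,c3): row 4 has {Li}; column 3 has {He,Li,Be} → H.
Cell (r4,c4): row 4 has {H,Li}; column 4 has {H,Li}; the diagonal has {H,He,Li} → Be.
Cell (r3,c4): row 3 has {H,Li}; column 4 has {H,Li,Be} → He.
Cell (r4,c2): row 4 has {H,Li,Be}; column 2 has {H,Li} → He.
Cell (r3,c2): row 3 has {H,He,Li}; column 2 has {H,He,Li} → Be.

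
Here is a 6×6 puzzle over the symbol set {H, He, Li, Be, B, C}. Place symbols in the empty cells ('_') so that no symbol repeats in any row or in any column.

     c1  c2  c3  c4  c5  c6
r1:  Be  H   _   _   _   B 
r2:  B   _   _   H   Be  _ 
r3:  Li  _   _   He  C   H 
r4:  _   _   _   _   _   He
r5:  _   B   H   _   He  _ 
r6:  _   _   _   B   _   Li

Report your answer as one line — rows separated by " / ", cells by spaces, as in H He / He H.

Be H He C Li B / B He Li H Be C / Li Be B He C H / H Li C Be B He / C B H Li He Be / He C Be B H Li

(r1,c5) = Li
(r2,c6) = C
(r3,c2) = Be
(r3,c3) = B
(r5,c1) = C
(r5,c6) = Be
(r6,c5) = H
(r1,c4) = C
(r4,c1) = H
(r4,c5) = B
(r5,c4) = Li
(r6,c1) = He
(r6,c2) = C
(r6,c3) = Be
(r1,c3) = He
(r2,c3) = Li
(r4,c2) = Li
(r4,c3) = C
(r4,c4) = Be
(r2,c2) = He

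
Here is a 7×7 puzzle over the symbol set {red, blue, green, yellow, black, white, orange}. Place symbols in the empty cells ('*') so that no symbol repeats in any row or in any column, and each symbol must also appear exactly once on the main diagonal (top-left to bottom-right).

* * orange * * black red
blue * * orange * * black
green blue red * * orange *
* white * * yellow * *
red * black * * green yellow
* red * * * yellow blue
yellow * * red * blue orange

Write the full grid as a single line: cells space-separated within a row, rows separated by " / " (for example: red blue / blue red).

(r1,c1) = white
(r2,c2) = green
(r3,c7) = white
(r4,c6) = red
(r4,c7) = green
(r5,c2) = orange
(r5,c5) = blue
(r7,c2) = black
(r1,c2) = yellow
(r1,c5) = green
(r2,c6) = white
(r3,c5) = black
(r4,c3) = blue
(r4,c4) = black
(r5,c4) = white
(r6,c4) = green
(r7,c5) = white
(r1,c4) = blue
(r2,c3) = yellow
(r2,c5) = red
(r3,c4) = yellow
(r4,c1) = orange
(r6,c1) = black
(r6,c3) = white
(r6,c5) = orange
(r7,c3) = green

white yellow orange blue green black red / blue green yellow orange red white black / green blue red yellow black orange white / orange white blue black yellow red green / red orange black white blue green yellow / black red white green orange yellow blue / yellow black green red white blue orange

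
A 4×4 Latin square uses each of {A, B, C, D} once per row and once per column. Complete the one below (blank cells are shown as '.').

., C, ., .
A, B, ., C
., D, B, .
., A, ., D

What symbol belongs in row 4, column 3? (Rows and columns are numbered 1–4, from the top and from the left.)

C

At row 2, column 3: row 2 has {A,B,C}; column 3 has {B}; that leaves D.
At row 3, column 1: row 3 has {B,D}; column 1 has {A}; that leaves C.
At row 3, column 4: row 3 has {B,C,D}; column 4 has {C,D}; that leaves A.
At row 4, column 1: row 4 has {A,D}; column 1 has {A,C}; that leaves B.
At row 4, column 3: row 4 has {A,B,D}; column 3 has {B,D}; that leaves C.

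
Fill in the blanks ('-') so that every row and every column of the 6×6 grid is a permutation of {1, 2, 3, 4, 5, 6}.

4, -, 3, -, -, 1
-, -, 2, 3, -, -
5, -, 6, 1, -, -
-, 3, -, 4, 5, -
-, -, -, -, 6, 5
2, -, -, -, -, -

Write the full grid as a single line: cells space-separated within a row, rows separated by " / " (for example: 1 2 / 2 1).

4 6 3 5 2 1 / 1 5 2 3 4 6 / 5 2 6 1 3 4 / 6 3 1 4 5 2 / 3 1 4 2 6 5 / 2 4 5 6 1 3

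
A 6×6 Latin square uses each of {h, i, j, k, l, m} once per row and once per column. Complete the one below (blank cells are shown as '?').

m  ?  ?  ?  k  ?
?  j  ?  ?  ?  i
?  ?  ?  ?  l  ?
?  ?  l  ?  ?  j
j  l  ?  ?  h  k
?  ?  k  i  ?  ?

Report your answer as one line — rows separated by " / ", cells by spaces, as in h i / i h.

m i j h k l / k j h l m i / i k m j l h / h m l k i j / j l i m h k / l h k i j m

At row 2, column 5: row 2 has {i,j}; column 5 has {h,k,l}; that leaves m.
At row 4, column 5: row 4 has {j,l}; column 5 has {h,k,l,m}; that leaves i.
At row 5, column 4: row 5 has {h,j,k,l}; column 4 has {i}; that leaves m.
At row 6, column 5: row 6 has {i,k}; column 5 has {h,i,k,l,m}; that leaves j.
At row 2, column 3: row 2 has {i,j,m}; column 3 has {k,l}; that leaves h.
At row 5, column 3: row 5 has {h,j,k,l,m}; column 3 has {h,k,l}; that leaves i.
At row 1, column 3: row 1 has {k,m}; column 3 has {h,i,k,l}; that leaves j.
At row 3, column 3: row 3 has {l}; column 3 has {h,i,j,k,l}; that leaves m.
At row 3, column 6: row 3 has {l,m}; column 6 has {i,j,k}; that leaves h.
At row 1, column 6: row 1 has {j,k,m}; column 6 has {h,i,j,k}; that leaves l.
At row 6, column 6: row 6 has {i,j,k}; column 6 has {h,i,j,k,l}; that leaves m.
At row 1, column 4: row 1 has {j,k,l,m}; column 4 has {i,m}; that leaves h.
At row 4, column 4: row 4 has {i,j,l}; column 4 has {h,i,m}; that leaves k.
At row 6, column 2: row 6 has {i,j,k,m}; column 2 has {j,l}; that leaves h.
At row 1, column 2: row 1 has {h,j,k,l,m}; column 2 has {h,j,l}; that leaves i.
At row 2, column 4: row 2 has {h,i,j,m}; column 4 has {h,i,k,m}; that leaves l.
At row 3, column 2: row 3 has {h,l,m}; column 2 has {h,i,j,l}; that leaves k.
At row 3, column 4: row 3 has {h,k,l,m}; column 4 has {h,i,k,l,m}; that leaves j.
At row 4, column 1: row 4 has {i,j,k,l}; column 1 has {j,m}; that leaves h.
At row 4, column 2: row 4 has {h,i,j,k,l}; column 2 has {h,i,j,k,l}; that leaves m.
At row 6, column 1: row 6 has {h,i,j,k,m}; column 1 has {h,j,m}; that leaves l.
At row 2, column 1: row 2 has {h,i,j,l,m}; column 1 has {h,j,l,m}; that leaves k.
At row 3, column 1: row 3 has {h,j,k,l,m}; column 1 has {h,j,k,l,m}; that leaves i.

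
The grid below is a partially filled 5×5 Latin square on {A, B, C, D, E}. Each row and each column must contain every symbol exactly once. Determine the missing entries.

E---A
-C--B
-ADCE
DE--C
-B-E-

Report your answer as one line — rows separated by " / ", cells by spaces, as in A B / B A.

(r1,c2) = D
(r1,c4) = B
(r2,c1) = A
(r2,c3) = E
(r2,c4) = D
(r3,c1) = B
(r4,c4) = A
(r5,c1) = C
(r5,c3) = A
(r5,c5) = D
(r1,c3) = C
(r4,c3) = B

E D C B A / A C E D B / B A D C E / D E B A C / C B A E D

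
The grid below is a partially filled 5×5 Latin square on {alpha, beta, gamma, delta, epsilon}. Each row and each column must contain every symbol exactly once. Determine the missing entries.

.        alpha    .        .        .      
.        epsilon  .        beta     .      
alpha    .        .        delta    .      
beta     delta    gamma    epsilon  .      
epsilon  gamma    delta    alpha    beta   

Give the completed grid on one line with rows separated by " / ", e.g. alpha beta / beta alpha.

delta alpha beta gamma epsilon / gamma epsilon alpha beta delta / alpha beta epsilon delta gamma / beta delta gamma epsilon alpha / epsilon gamma delta alpha beta

At row 1, column 4: row 1 has {alpha}; column 4 has {alpha,beta,delta,epsilon}; that leaves gamma.
At row 2, column 3: row 2 has {beta,epsilon}; column 3 has {gamma,delta}; that leaves alpha.
At row 3, column 2: row 3 has {alpha,delta}; column 2 has {alpha,gamma,delta,epsilon}; that leaves beta.
At row 3, column 3: row 3 has {alpha,beta,delta}; column 3 has {alpha,gamma,delta}; that leaves epsilon.
At row 3, column 5: row 3 has {alpha,beta,delta,epsilon}; column 5 has {beta}; that leaves gamma.
At row 4, column 5: row 4 has {beta,gamma,delta,epsilon}; column 5 has {beta,gamma}; that leaves alpha.
At row 1, column 1: row 1 has {alpha,gamma}; column 1 has {alpha,beta,epsilon}; that leaves delta.
At row 1, column 3: row 1 has {alpha,gamma,delta}; column 3 has {alpha,gamma,delta,epsilon}; that leaves beta.
At row 1, column 5: row 1 has {alpha,beta,gamma,delta}; column 5 has {alpha,beta,gamma}; that leaves epsilon.
At row 2, column 1: row 2 has {alpha,beta,epsilon}; column 1 has {alpha,beta,delta,epsilon}; that leaves gamma.
At row 2, column 5: row 2 has {alpha,beta,gamma,epsilon}; column 5 has {alpha,beta,gamma,epsilon}; that leaves delta.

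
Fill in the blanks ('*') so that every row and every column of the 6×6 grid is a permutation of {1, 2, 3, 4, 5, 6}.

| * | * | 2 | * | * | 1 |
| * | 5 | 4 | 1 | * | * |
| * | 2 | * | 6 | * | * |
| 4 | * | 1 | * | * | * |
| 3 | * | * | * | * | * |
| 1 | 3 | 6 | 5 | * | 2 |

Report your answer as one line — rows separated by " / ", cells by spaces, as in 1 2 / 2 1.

6 4 2 3 5 1 / 2 5 4 1 6 3 / 5 2 3 6 1 4 / 4 6 1 2 3 5 / 3 1 5 4 2 6 / 1 3 6 5 4 2

(r3,c1): row 3 has {2,6}; column 1 has {1,3,4}, so it must be 5.
(r3,c3): row 3 has {2,5,6}; column 3 has {1,2,4,6}, so it must be 3.
(r3,c6): row 3 has {2,3,5,6}; column 6 has {1,2}, so it must be 4.
(r4,c2): row 4 has {1,4}; column 2 has {2,3,5}, so it must be 6.
(r5,c3): row 5 has {3}; column 3 has {1,2,3,4,6}, so it must be 5.
(r5,c6): row 5 has {3,5}; column 6 has {1,2,4}, so it must be 6.
(r6,c5): row 6 has {1,2,3,5,6}; column 5 is empty so far, so it must be 4.
(r1,c1): row 1 has {1,2}; column 1 has {1,3,4,5}, so it must be 6.
(r1,c2): row 1 has {1,2,6}; column 2 has {2,3,5,6}, so it must be 4.
(r1,c4): row 1 has {1,2,4,6}; column 4 has {1,5,6}, so it must be 3.
(r1,c5): row 1 has {1,2,3,4,6}; column 5 has {4}, so it must be 5.
(r2,c1): row 2 has {1,4,5}; column 1 has {1,3,4,5,6}, so it must be 2.
(r2,c6): row 2 has {1,2,4,5}; column 6 has {1,2,4,6}, so it must be 3.
(r3,c5): row 3 has {2,3,4,5,6}; column 5 has {4,5}, so it must be 1.
(r4,c4): row 4 has {1,4,6}; column 4 has {1,3,5,6}, so it must be 2.
(r4,c5): row 4 has {1,2,4,6}; column 5 has {1,4,5}, so it must be 3.
(r4,c6): row 4 has {1,2,3,4,6}; column 6 has {1,2,3,4,6}, so it must be 5.
(r5,c2): row 5 has {3,5,6}; column 2 has {2,3,4,5,6}, so it must be 1.
(r5,c4): row 5 has {1,3,5,6}; column 4 has {1,2,3,5,6}, so it must be 4.
(r5,c5): row 5 has {1,3,4,5,6}; column 5 has {1,3,4,5}, so it must be 2.
(r2,c5): row 2 has {1,2,3,4,5}; column 5 has {1,2,3,4,5}, so it must be 6.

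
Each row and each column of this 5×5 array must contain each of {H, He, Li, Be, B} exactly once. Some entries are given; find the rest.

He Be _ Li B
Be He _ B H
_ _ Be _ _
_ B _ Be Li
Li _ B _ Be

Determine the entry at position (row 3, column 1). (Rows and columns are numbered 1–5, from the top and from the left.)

B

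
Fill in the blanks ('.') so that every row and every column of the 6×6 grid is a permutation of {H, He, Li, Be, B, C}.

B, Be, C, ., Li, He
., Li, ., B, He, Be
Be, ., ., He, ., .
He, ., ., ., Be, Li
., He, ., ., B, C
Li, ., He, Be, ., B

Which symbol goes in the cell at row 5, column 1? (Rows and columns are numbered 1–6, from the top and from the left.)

H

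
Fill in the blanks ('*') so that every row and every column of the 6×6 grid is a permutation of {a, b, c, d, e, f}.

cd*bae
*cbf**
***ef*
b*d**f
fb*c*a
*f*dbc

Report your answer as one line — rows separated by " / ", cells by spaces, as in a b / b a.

c d f b a e / a c b f e d / d a c e f b / b e d a c f / f b e c d a / e f a d b c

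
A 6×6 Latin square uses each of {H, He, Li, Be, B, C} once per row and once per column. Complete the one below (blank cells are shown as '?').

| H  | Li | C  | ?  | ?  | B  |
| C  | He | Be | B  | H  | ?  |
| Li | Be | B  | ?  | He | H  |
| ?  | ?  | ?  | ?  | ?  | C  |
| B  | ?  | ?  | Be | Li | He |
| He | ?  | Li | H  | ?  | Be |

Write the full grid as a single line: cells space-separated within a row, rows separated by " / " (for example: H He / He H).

H Li C He Be B / C He Be B H Li / Li Be B C He H / Be H He Li B C / B C H Be Li He / He B Li H C Be

Cell (r1,c4): row 1 has {H,Li,B,C}; column 4 has {H,Be,B} → He.
Cell (r1,c5): row 1 has {H,He,Li,B,C}; column 5 has {H,He,Li} → Be.
Cell (r2,c6): row 2 has {H,He,Be,B,C}; column 6 has {H,He,Be,B,C} → Li.
Cell (r3,c4): row 3 has {H,He,Li,Be,B}; column 4 has {H,He,Be,B} → C.
Cell (r4,c1): row 4 has {C}; column 1 has {H,He,Li,B,C} → Be.
Cell (r4,c4): row 4 has {Be,C}; column 4 has {H,He,Be,B,C} → Li.
Cell (r4,c5): row 4 has {Li,Be,C}; column 5 has {H,He,Li,Be} → B.
Cell (r5,c3): row 5 has {He,Li,Be,B}; column 3 has {Li,Be,B,C} → H.
Cell (r6,c5): row 6 has {H,He,Li,Be}; column 5 has {H,He,Li,Be,B} → C.
Cell (r4,c2): row 4 has {Li,Be,B,C}; column 2 has {He,Li,Be} → H.
Cell (r4,c3): row 4 has {H,Li,Be,B,C}; column 3 has {H,Li,Be,B,C} → He.
Cell (r5,c2): row 5 has {H,He,Li,Be,B}; column 2 has {H,He,Li,Be} → C.
Cell (r6,c2): row 6 has {H,He,Li,Be,C}; column 2 has {H,He,Li,Be,C} → B.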